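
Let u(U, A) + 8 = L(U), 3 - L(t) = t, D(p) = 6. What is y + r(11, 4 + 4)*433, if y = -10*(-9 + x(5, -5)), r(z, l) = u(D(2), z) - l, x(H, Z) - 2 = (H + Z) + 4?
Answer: -8197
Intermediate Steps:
L(t) = 3 - t
u(U, A) = -5 - U (u(U, A) = -8 + (3 - U) = -5 - U)
x(H, Z) = 6 + H + Z (x(H, Z) = 2 + ((H + Z) + 4) = 2 + (4 + H + Z) = 6 + H + Z)
r(z, l) = -11 - l (r(z, l) = (-5 - 1*6) - l = (-5 - 6) - l = -11 - l)
y = 30 (y = -10*(-9 + (6 + 5 - 5)) = -10*(-9 + 6) = -10*(-3) = 30)
y + r(11, 4 + 4)*433 = 30 + (-11 - (4 + 4))*433 = 30 + (-11 - 1*8)*433 = 30 + (-11 - 8)*433 = 30 - 19*433 = 30 - 8227 = -8197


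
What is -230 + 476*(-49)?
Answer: -23554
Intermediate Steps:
-230 + 476*(-49) = -230 - 23324 = -23554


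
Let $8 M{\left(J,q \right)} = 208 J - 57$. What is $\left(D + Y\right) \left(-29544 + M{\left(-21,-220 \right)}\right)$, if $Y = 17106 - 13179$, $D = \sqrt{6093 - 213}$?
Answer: $- \frac{945531279}{8} - \frac{1685439 \sqrt{30}}{4} \approx -1.205 \cdot 10^{8}$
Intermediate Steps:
$M{\left(J,q \right)} = - \frac{57}{8} + 26 J$ ($M{\left(J,q \right)} = \frac{208 J - 57}{8} = \frac{-57 + 208 J}{8} = - \frac{57}{8} + 26 J$)
$D = 14 \sqrt{30}$ ($D = \sqrt{5880} = 14 \sqrt{30} \approx 76.681$)
$Y = 3927$ ($Y = 17106 - 13179 = 3927$)
$\left(D + Y\right) \left(-29544 + M{\left(-21,-220 \right)}\right) = \left(14 \sqrt{30} + 3927\right) \left(-29544 + \left(- \frac{57}{8} + 26 \left(-21\right)\right)\right) = \left(3927 + 14 \sqrt{30}\right) \left(-29544 - \frac{4425}{8}\right) = \left(3927 + 14 \sqrt{30}\right) \left(- \frac{240777}{8}\right) = - \frac{945531279}{8} - \frac{1685439 \sqrt{30}}{4}$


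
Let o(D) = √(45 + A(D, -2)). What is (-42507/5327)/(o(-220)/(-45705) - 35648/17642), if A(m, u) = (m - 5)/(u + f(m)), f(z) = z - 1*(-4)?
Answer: 22544136340061539114560/5708778504478788667453 - 3359288464920663*√243070/5708778504478788667453 ≈ 3.9487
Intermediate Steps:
f(z) = 4 + z (f(z) = z + 4 = 4 + z)
A(m, u) = (-5 + m)/(4 + m + u) (A(m, u) = (m - 5)/(u + (4 + m)) = (-5 + m)/(4 + m + u))
o(D) = √(45 + (-5 + D)/(2 + D)) (o(D) = √(45 + (-5 + D)/(4 + D - 2)) = √(45 + (-5 + D)/(2 + D)))
(-42507/5327)/(o(-220)/(-45705) - 35648/17642) = (-42507/5327)/(√((85 + 46*(-220))/(2 - 220))/(-45705) - 35648/17642) = (-42507*1/5327)/(√((85 - 10120)/(-218))*(-1/45705) - 35648*1/17642) = -42507/(5327*(√(-1/218*(-10035))*(-1/45705) - 17824/8821)) = -42507/(5327*(√(10035/218)*(-1/45705) - 17824/8821)) = -42507/(5327*((3*√243070/218)*(-1/45705) - 17824/8821)) = -42507/(5327*(-√243070/3321230 - 17824/8821)) = -42507/(5327*(-17824/8821 - √243070/3321230))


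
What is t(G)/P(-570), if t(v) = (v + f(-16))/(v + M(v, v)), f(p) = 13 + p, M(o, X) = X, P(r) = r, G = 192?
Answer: -21/24320 ≈ -0.00086349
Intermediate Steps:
t(v) = (-3 + v)/(2*v) (t(v) = (v + (13 - 16))/(v + v) = (v - 3)/((2*v)) = (-3 + v)*(1/(2*v)) = (-3 + v)/(2*v))
t(G)/P(-570) = ((1/2)*(-3 + 192)/192)/(-570) = ((1/2)*(1/192)*189)*(-1/570) = (63/128)*(-1/570) = -21/24320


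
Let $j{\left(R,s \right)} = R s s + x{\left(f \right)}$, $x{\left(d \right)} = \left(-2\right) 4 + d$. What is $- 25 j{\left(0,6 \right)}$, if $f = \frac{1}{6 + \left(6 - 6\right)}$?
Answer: $\frac{1175}{6} \approx 195.83$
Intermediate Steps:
$f = \frac{1}{6}$ ($f = \frac{1}{6 + \left(6 - 6\right)} = \frac{1}{6 + 0} = \frac{1}{6} \approx 0.16667$)
$x{\left(d \right)} = -8 + d$
$j{\left(R,s \right)} = - \frac{47}{6} + R s^{2}$ ($j{\left(R,s \right)} = R s s + \left(-8 + \frac{1}{6}\right) = R s^{2} - \frac{47}{6} = - \frac{47}{6} + R s^{2}$)
$- 25 j{\left(0,6 \right)} = - 25 \left(- \frac{47}{6} + 0 \cdot 6^{2}\right) = - 25 \left(- \frac{47}{6} + 0 \cdot 36\right) = - 25 \left(- \frac{47}{6} + 0\right) = \left(-25\right) \left(- \frac{47}{6}\right) = \frac{1175}{6}$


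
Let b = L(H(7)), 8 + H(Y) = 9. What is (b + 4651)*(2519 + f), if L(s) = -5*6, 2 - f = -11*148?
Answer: 19172529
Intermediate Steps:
H(Y) = 1 (H(Y) = -8 + 9 = 1)
f = 1630 (f = 2 - (-11)*148 = 2 - 1*(-1628) = 2 + 1628 = 1630)
L(s) = -30
b = -30
(b + 4651)*(2519 + f) = (-30 + 4651)*(2519 + 1630) = 4621*4149 = 19172529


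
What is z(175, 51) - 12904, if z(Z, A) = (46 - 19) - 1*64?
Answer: -12941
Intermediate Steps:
z(Z, A) = -37 (z(Z, A) = 27 - 64 = -37)
z(175, 51) - 12904 = -37 - 12904 = -12941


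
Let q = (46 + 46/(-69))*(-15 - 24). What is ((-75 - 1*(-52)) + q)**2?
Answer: 3207681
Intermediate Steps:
q = -1768 (q = (46 + 46*(-1/69))*(-39) = (46 - 2/3)*(-39) = (136/3)*(-39) = -1768)
((-75 - 1*(-52)) + q)**2 = ((-75 - 1*(-52)) - 1768)**2 = ((-75 + 52) - 1768)**2 = (-23 - 1768)**2 = (-1791)**2 = 3207681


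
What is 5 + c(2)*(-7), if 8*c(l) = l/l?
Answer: 33/8 ≈ 4.1250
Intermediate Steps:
c(l) = ⅛ (c(l) = (l/l)/8 = (⅛)*1 = ⅛)
5 + c(2)*(-7) = 5 + (⅛)*(-7) = 5 - 7/8 = 33/8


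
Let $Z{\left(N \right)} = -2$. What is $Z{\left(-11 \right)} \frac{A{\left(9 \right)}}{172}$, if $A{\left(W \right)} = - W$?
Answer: $\frac{9}{86} \approx 0.10465$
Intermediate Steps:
$Z{\left(-11 \right)} \frac{A{\left(9 \right)}}{172} = - 2 \frac{\left(-1\right) 9}{172} = - 2 \left(\left(-9\right) \frac{1}{172}\right) = \left(-2\right) \left(- \frac{9}{172}\right) = \frac{9}{86}$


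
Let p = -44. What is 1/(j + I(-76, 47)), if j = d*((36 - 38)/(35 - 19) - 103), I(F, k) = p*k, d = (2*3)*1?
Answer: -4/10747 ≈ -0.00037220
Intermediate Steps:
d = 6 (d = 6*1 = 6)
I(F, k) = -44*k
j = -2475/4 (j = 6*((36 - 38)/(35 - 19) - 103) = 6*(-2/16 - 103) = 6*(-2*1/16 - 103) = 6*(-⅛ - 103) = 6*(-825/8) = -2475/4 ≈ -618.75)
1/(j + I(-76, 47)) = 1/(-2475/4 - 44*47) = 1/(-2475/4 - 2068) = 1/(-10747/4) = -4/10747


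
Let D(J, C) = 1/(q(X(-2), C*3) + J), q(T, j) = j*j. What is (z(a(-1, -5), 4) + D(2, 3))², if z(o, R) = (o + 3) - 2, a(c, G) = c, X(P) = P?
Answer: 1/6889 ≈ 0.00014516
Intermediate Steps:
z(o, R) = 1 + o (z(o, R) = (3 + o) - 2 = 1 + o)
q(T, j) = j²
D(J, C) = 1/(J + 9*C²) (D(J, C) = 1/((C*3)² + J) = 1/((3*C)² + J) = 1/(9*C² + J) = 1/(J + 9*C²))
(z(a(-1, -5), 4) + D(2, 3))² = ((1 - 1) + 1/(2 + 9*3²))² = (0 + 1/(2 + 9*9))² = (0 + 1/(2 + 81))² = (0 + 1/83)² = (1/83)² = 1/6889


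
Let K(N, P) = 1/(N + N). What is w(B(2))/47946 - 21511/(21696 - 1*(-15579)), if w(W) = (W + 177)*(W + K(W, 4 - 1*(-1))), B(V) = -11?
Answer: -576039521/936145650 ≈ -0.61533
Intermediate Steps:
K(N, P) = 1/(2*N)
w(W) = (177 + W)*(W + 1/(2*W)) (w(W) = (W + 177)*(W + 1/(2*W)) = (177 + W)*(W + 1/(2*W)))
w(B(2))/47946 - 21511/(21696 - 1*(-15579)) = (½ + (-11)² + 177*(-11) + (177/2)/(-11))/47946 - 21511/(21696 - 1*(-15579)) = (½ + 121 - 1947 + (177/2)*(-1/11))*(1/47946) - 21511/(21696 + 15579) = (½ + 121 - 1947 - 177/22)*(1/47946) - 21511/37275 = -20169/11*1/47946 - 21511*1/37275 = -6723/175802 - 3073/5325 = -576039521/936145650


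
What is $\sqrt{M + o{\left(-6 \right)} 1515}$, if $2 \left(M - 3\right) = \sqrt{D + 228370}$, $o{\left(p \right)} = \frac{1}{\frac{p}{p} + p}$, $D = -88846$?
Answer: $\sqrt{-300 + \sqrt{34881}} \approx 10.641 i$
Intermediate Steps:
$o{\left(p \right)} = \frac{1}{1 + p}$
$M = 3 + \sqrt{34881}$ ($M = 3 + \frac{\sqrt{-88846 + 228370}}{2} = 3 + \frac{\sqrt{139524}}{2} = 3 + \frac{2 \sqrt{34881}}{2} = 3 + \sqrt{34881} \approx 189.76$)
$\sqrt{M + o{\left(-6 \right)} 1515} = \sqrt{\left(3 + \sqrt{34881}\right) + \frac{1}{1 - 6} \cdot 1515} = \sqrt{\left(3 + \sqrt{34881}\right) + \frac{1}{-5} \cdot 1515} = \sqrt{\left(3 + \sqrt{34881}\right) - 303} = \sqrt{-300 + \sqrt{34881}}$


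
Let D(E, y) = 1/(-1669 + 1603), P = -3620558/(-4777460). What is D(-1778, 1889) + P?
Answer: 29272421/39414045 ≈ 0.74269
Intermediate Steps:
P = 1810279/2388730 (P = -3620558*(-1/4777460) = 1810279/2388730 ≈ 0.75784)
D(E, y) = -1/66 (D(E, y) = 1/(-66) = -1/66)
D(-1778, 1889) + P = -1/66 + 1810279/2388730 = 29272421/39414045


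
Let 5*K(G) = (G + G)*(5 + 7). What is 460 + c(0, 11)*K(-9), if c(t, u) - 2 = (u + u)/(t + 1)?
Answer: -2884/5 ≈ -576.80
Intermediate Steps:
c(t, u) = 2 + 2*u/(1 + t) (c(t, u) = 2 + (u + u)/(t + 1) = 2 + (2*u)/(1 + t) = 2 + 2*u/(1 + t))
K(G) = 24*G/5 (K(G) = ((G + G)*(5 + 7))/5 = ((2*G)*12)/5 = (24*G)/5 = 24*G/5)
460 + c(0, 11)*K(-9) = 460 + (2*(1 + 0 + 11)/(1 + 0))*((24/5)*(-9)) = 460 + (2*12/1)*(-216/5) = 460 + (2*1*12)*(-216/5) = 460 + 24*(-216/5) = 460 - 5184/5 = -2884/5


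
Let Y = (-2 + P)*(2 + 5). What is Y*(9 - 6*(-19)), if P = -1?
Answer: -2583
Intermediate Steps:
Y = -21 (Y = (-2 - 1)*(2 + 5) = -3*7 = -21)
Y*(9 - 6*(-19)) = -21*(9 - 6*(-19)) = -21*(9 + 114) = -21*123 = -2583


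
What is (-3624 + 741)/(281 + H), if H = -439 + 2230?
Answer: -2883/2072 ≈ -1.3914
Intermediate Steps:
H = 1791
(-3624 + 741)/(281 + H) = (-3624 + 741)/(281 + 1791) = -2883/2072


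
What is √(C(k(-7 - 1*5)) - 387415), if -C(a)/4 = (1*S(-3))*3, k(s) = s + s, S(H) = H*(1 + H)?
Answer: I*√387487 ≈ 622.48*I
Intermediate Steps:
k(s) = 2*s
C(a) = -72 (C(a) = -4*1*(-3*(1 - 3))*3 = -4*1*(-3*(-2))*3 = -4*1*6*3 = -24*3 = -4*18 = -72)
√(C(k(-7 - 1*5)) - 387415) = √(-72 - 387415) = √(-387487) = I*√387487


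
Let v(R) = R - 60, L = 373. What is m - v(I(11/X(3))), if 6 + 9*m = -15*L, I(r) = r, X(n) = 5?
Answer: -8468/15 ≈ -564.53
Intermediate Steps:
m = -1867/3 (m = -2/3 + (-15*373)/9 = -2/3 + (1/9)*(-5595) = -2/3 - 1865/3 = -1867/3 ≈ -622.33)
v(R) = -60 + R
m - v(I(11/X(3))) = -1867/3 - (-60 + 11/5) = -1867/3 - 1*(-289/5) = -1867/3 + 289/5 = -8468/15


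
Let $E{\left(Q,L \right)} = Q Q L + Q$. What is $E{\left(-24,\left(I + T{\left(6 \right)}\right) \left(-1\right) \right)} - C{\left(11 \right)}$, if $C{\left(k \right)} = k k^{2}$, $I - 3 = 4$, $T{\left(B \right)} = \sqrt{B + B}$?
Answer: $-5387 - 1152 \sqrt{3} \approx -7382.3$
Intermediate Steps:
$T{\left(B \right)} = \sqrt{2} \sqrt{B}$ ($T{\left(B \right)} = \sqrt{2 B} = \sqrt{2} \sqrt{B}$)
$I = 7$ ($I = 3 + 4 = 7$)
$C{\left(k \right)} = k^{3}$
$E{\left(Q,L \right)} = Q + L Q^{2}$ ($E{\left(Q,L \right)} = Q^{2} L + Q = L Q^{2} + Q = Q + L Q^{2}$)
$E{\left(-24,\left(I + T{\left(6 \right)}\right) \left(-1\right) \right)} - C{\left(11 \right)} = - 24 \left(1 + \left(7 + \sqrt{2} \sqrt{6}\right) \left(-1\right) \left(-24\right)\right) - 11^{3} = - 24 \left(1 + \left(7 + 2 \sqrt{3}\right) \left(-1\right) \left(-24\right)\right) - 1331 = - 24 \left(1 + \left(-7 - 2 \sqrt{3}\right) \left(-24\right)\right) - 1331 = - 24 \left(1 + \left(168 + 48 \sqrt{3}\right)\right) - 1331 = - 24 \left(169 + 48 \sqrt{3}\right) - 1331 = \left(-4056 - 1152 \sqrt{3}\right) - 1331 = -5387 - 1152 \sqrt{3}$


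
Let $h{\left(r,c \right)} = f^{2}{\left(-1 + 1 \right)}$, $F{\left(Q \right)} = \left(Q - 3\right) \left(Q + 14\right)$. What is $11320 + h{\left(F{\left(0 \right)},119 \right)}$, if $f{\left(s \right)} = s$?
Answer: $11320$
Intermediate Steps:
$F{\left(Q \right)} = \left(-3 + Q\right) \left(14 + Q\right)$
$h{\left(r,c \right)} = 0$ ($h{\left(r,c \right)} = \left(-1 + 1\right)^{2} = 0^{2} = 0$)
$11320 + h{\left(F{\left(0 \right)},119 \right)} = 11320 + 0 = 11320$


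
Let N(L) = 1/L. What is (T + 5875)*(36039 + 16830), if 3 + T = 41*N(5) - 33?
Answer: 1545678084/5 ≈ 3.0914e+8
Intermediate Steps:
T = -139/5 (T = -3 + (41/5 - 33) = -3 - 124/5 = -139/5 ≈ -27.800)
(T + 5875)*(36039 + 16830) = (-139/5 + 5875)*(36039 + 16830) = (29236/5)*52869 = 1545678084/5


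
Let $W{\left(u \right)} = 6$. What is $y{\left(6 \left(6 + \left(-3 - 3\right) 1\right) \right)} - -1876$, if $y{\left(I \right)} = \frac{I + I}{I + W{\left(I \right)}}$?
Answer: $1876$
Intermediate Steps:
$y{\left(I \right)} = \frac{2 I}{6 + I}$ ($y{\left(I \right)} = \frac{I + I}{I + 6} = \frac{2 I}{6 + I}$)
$y{\left(6 \left(6 + \left(-3 - 3\right) 1\right) \right)} - -1876 = \frac{2 \cdot 6 \left(6 + \left(-3 - 3\right) 1\right)}{6 + 6 \left(6 + \left(-3 - 3\right) 1\right)} - -1876 = \frac{2 \cdot 6 \left(6 - 6\right)}{6 + 6 \left(6 - 6\right)} + 1876 = \frac{2 \cdot 6 \cdot 0}{6 + 6 \cdot 0} + 1876 = 2 \cdot 0 \frac{1}{6 + 0} + 1876 = 2 \cdot 0 \cdot \frac{1}{6} + 1876 = 0 + 1876 = 1876$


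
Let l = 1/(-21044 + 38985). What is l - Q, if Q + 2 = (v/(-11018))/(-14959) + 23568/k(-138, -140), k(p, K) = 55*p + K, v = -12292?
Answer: 588821163140051/116620634234335 ≈ 5.0490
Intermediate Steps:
k(p, K) = K + 55*p
l = 1/17941 ≈ 5.5738e-5
Q = -229736505232/45501613045 (Q = -2 + (-12292/(-11018)/(-14959) + 23568/(-140 + 55*(-138))) = -2 + (-12292*(-1/11018)*(-1/14959) + 23568/(-140 - 7590)) = -2 + ((878/787)*(-1/14959) + 23568/(-7730)) = -2 + (-878/11772733 + 23568*(-1/7730)) = -2 + (-878/11772733 - 11784/3865) = -2 - 138733279142/45501613045 = -229736505232/45501613045 ≈ -5.0490)
l - Q = 1/17941 - 1*(-229736505232/45501613045) = 1/17941 + 229736505232/45501613045 = 588821163140051/116620634234335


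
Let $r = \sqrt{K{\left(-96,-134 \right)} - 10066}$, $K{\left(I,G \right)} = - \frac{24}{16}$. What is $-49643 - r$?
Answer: $-49643 - \frac{i \sqrt{40270}}{2} \approx -49643.0 - 100.34 i$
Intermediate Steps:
$K{\left(I,G \right)} = - \frac{3}{2}$ ($K{\left(I,G \right)} = \left(-24\right) \frac{1}{16} = - \frac{3}{2}$)
$r = \frac{i \sqrt{40270}}{2}$ ($r = \sqrt{- \frac{3}{2} - 10066} = \sqrt{- \frac{20135}{2}} = \frac{i \sqrt{40270}}{2} \approx 100.34 i$)
$-49643 - r = -49643 - \frac{i \sqrt{40270}}{2}$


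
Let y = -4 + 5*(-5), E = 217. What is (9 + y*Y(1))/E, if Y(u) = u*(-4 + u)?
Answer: 96/217 ≈ 0.44240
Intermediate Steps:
y = -29 (y = -4 - 25 = -29)
(9 + y*Y(1))/E = (9 - 29*(-4 + 1))/217 = (9 - 29*(-3))*(1/217) = (9 + 87)*(1/217) = 96*(1/217) = 96/217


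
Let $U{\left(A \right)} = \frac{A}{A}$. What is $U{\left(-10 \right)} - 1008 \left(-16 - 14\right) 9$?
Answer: $272161$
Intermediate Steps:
$U{\left(A \right)} = 1$
$U{\left(-10 \right)} - 1008 \left(-16 - 14\right) 9 = 1 - 1008 \left(-16 - 14\right) 9 = 1 - 1008 \left(\left(-30\right) 9\right) = 1 - -272160 = 1 + 272160 = 272161$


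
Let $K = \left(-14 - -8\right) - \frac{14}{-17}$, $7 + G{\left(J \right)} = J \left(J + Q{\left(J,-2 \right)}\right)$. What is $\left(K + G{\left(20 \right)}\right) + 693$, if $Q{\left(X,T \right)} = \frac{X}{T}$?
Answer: $\frac{14974}{17} \approx 880.82$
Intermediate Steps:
$G{\left(J \right)} = -7 + \frac{J^{2}}{2}$ ($G{\left(J \right)} = -7 + J \left(J + \frac{J}{-2}\right) = -7 + J \left(J + J \left(- \frac{1}{2}\right)\right) = -7 + J \left(J - \frac{J}{2}\right) = -7 + J \frac{J}{2} = -7 + \frac{J^{2}}{2}$)
$K = - \frac{88}{17}$ ($K = \left(-14 + 8\right) - - \frac{14}{17} = -6 + \frac{14}{17} = - \frac{88}{17} \approx -5.1765$)
$\left(K + G{\left(20 \right)}\right) + 693 = \left(- \frac{88}{17} - \left(7 - \frac{20^{2}}{2}\right)\right) + 693 = \left(- \frac{88}{17} + \left(-7 + \frac{1}{2} \cdot 400\right)\right) + 693 = \left(- \frac{88}{17} + \left(-7 + 200\right)\right) + 693 = \left(- \frac{88}{17} + 193\right) + 693 = \frac{3193}{17} + 693 = \frac{14974}{17}$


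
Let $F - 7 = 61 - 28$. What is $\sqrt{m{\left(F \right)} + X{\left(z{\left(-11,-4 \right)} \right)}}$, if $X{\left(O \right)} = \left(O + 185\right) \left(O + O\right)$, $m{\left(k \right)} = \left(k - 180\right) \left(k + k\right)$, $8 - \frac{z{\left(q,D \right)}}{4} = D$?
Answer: $4 \sqrt{698} \approx 105.68$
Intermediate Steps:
$F = 40$ ($F = 7 + \left(61 - 28\right) = 7 + 33 = 40$)
$z{\left(q,D \right)} = 32 - 4 D$
$m{\left(k \right)} = 2 k \left(-180 + k\right)$ ($m{\left(k \right)} = \left(-180 + k\right) 2 k = 2 k \left(-180 + k\right)$)
$X{\left(O \right)} = 2 O \left(185 + O\right)$ ($X{\left(O \right)} = \left(185 + O\right) 2 O = 2 O \left(185 + O\right)$)
$\sqrt{m{\left(F \right)} + X{\left(z{\left(-11,-4 \right)} \right)}} = \sqrt{2 \cdot 40 \left(-180 + 40\right) + 2 \left(32 - -16\right) \left(185 + \left(32 - -16\right)\right)} = \sqrt{2 \cdot 40 \left(-140\right) + 2 \left(32 + 16\right) \left(185 + \left(32 + 16\right)\right)} = \sqrt{-11200 + 2 \cdot 48 \left(185 + 48\right)} = \sqrt{-11200 + 2 \cdot 48 \cdot 233} = \sqrt{-11200 + 22368} = \sqrt{11168} = 4 \sqrt{698}$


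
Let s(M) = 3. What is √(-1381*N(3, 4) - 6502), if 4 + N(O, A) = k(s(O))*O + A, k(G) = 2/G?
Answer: 4*I*√579 ≈ 96.25*I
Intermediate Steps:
N(O, A) = -4 + A + 2*O/3 (N(O, A) = -4 + ((2/3)*O + A) = -4 + ((2*(⅓))*O + A) = -4 + (2*O/3 + A) = -4 + (A + 2*O/3) = -4 + A + 2*O/3)
√(-1381*N(3, 4) - 6502) = √(-1381*(-4 + 4 + (⅔)*3) - 6502) = √(-1381*(-4 + 4 + 2) - 6502) = √(-1381*2 - 6502) = √(-2762 - 6502) = √(-9264) = 4*I*√579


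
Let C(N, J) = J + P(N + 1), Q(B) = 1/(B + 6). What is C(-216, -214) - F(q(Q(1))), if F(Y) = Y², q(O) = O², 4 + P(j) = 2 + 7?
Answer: -501810/2401 ≈ -209.00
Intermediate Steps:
Q(B) = 1/(6 + B)
P(j) = 5 (P(j) = -4 + (2 + 7) = -4 + 9 = 5)
C(N, J) = 5 + J (C(N, J) = J + 5 = 5 + J)
C(-216, -214) - F(q(Q(1))) = (5 - 214) - ((1/(6 + 1))²)² = -209 - ((1/7)²)² = -209 - ((⅐)²)² = -209 - (1/49)² = -209 - 1*1/2401 = -209 - 1/2401 = -501810/2401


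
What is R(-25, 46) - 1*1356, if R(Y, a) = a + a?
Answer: -1264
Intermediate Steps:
R(Y, a) = 2*a
R(-25, 46) - 1*1356 = 2*46 - 1*1356 = 92 - 1356 = -1264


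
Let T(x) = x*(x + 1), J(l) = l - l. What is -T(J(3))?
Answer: 0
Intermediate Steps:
J(l) = 0
T(x) = x*(1 + x)
-T(J(3)) = -0*(1 + 0) = -0 = -1*0 = 0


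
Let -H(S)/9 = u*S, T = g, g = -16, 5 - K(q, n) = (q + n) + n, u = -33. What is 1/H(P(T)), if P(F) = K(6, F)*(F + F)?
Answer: -1/294624 ≈ -3.3942e-6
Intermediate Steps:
K(q, n) = 5 - q - 2*n (K(q, n) = 5 - ((q + n) + n) = 5 - ((n + q) + n) = 5 - (q + 2*n) = 5 + (-q - 2*n) = 5 - q - 2*n)
T = -16
P(F) = 2*F*(-1 - 2*F) (P(F) = (5 - 1*6 - 2*F)*(F + F) = (5 - 6 - 2*F)*(2*F) = (-1 - 2*F)*(2*F) = 2*F*(-1 - 2*F))
H(S) = 297*S (H(S) = -(-297)*S = 297*S)
1/H(P(T)) = 1/(297*(-2*(-16)*(1 + 2*(-16)))) = 1/(297*(-2*(-16)*(1 - 32))) = 1/(297*(-2*(-16)*(-31))) = 1/(297*(-992)) = 1/(-294624) = -1/294624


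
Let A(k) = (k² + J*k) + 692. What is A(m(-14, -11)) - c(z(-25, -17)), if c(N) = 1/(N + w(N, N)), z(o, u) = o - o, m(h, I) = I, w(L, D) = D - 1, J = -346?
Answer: 4620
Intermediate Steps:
w(L, D) = -1 + D
z(o, u) = 0
c(N) = 1/(-1 + 2*N) (c(N) = 1/(N + (-1 + N)) = 1/(-1 + 2*N))
A(k) = 692 + k² - 346*k (A(k) = (k² - 346*k) + 692 = 692 + k² - 346*k)
A(m(-14, -11)) - c(z(-25, -17)) = (692 + (-11)² - 346*(-11)) - 1/(-1 + 2*0) = (692 + 121 + 3806) - 1/(-1 + 0) = 4619 - 1/(-1) = 4619 - 1*(-1) = 4619 + 1 = 4620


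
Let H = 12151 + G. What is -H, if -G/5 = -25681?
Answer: -140556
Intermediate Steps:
G = 128405 (G = -5*(-25681) = 128405)
H = 140556 (H = 12151 + 128405 = 140556)
-H = -1*140556 = -140556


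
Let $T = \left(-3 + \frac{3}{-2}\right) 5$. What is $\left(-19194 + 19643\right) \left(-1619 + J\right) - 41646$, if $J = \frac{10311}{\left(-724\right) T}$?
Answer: $- \frac{4171829897}{5430} \approx -7.6829 \cdot 10^{5}$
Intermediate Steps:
$T = - \frac{45}{2}$ ($T = \left(-3 + 3 \left(- \frac{1}{2}\right)\right) 5 = \left(-3 - \frac{3}{2}\right) 5 = \left(- \frac{9}{2}\right) 5 = - \frac{45}{2} \approx -22.5$)
$J = \frac{3437}{5430}$ ($J = \frac{10311}{\left(-724\right) \left(- \frac{45}{2}\right)} = \frac{10311}{16290} = 10311 \cdot \frac{1}{16290} = \frac{3437}{5430} \approx 0.63297$)
$\left(-19194 + 19643\right) \left(-1619 + J\right) - 41646 = \left(-19194 + 19643\right) \left(-1619 + \frac{3437}{5430}\right) - 41646 = 449 \left(- \frac{8787733}{5430}\right) - 41646 = - \frac{3945692117}{5430} - 41646 = - \frac{4171829897}{5430}$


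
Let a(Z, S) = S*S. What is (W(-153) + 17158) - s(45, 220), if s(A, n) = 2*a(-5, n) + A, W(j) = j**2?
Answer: -56278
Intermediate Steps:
a(Z, S) = S**2
s(A, n) = A + 2*n**2 (s(A, n) = 2*n**2 + A = A + 2*n**2)
(W(-153) + 17158) - s(45, 220) = ((-153)**2 + 17158) - (45 + 2*220**2) = (23409 + 17158) - (45 + 2*48400) = 40567 - (45 + 96800) = 40567 - 1*96845 = 40567 - 96845 = -56278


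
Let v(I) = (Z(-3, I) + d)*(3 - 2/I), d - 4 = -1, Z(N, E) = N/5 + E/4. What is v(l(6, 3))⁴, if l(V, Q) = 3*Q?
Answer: 577200625/20736 ≈ 27836.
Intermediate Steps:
Z(N, E) = E/4 + N/5 (Z(N, E) = N*(⅕) + E*(¼) = N/5 + E/4 = E/4 + N/5)
d = 3 (d = 4 - 1 = 3)
v(I) = (3 - 2/I)*(12/5 + I/4) (v(I) = ((I/4 + (⅕)*(-3)) + 3)*(3 - 2/I) = ((I/4 - ⅗) + 3)*(3 - 2/I) = ((-⅗ + I/4) + 3)*(3 - 2/I) = (12/5 + I/4)*(3 - 2/I) = (3 - 2/I)*(12/5 + I/4))
v(l(6, 3))⁴ = ((-96 + 15*(3*3)² + 134*(3*3))/(20*((3*3))))⁴ = ((1/20)*(-96 + 15*9² + 134*9)/9)⁴ = ((1/20)*(⅑)*(-96 + 15*81 + 1206))⁴ = ((1/20)*(⅑)*(-96 + 1215 + 1206))⁴ = ((1/20)*(⅑)*2325)⁴ = (155/12)⁴ = 577200625/20736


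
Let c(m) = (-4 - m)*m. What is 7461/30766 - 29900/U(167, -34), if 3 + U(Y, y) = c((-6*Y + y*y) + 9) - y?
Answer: 112276799/83652754 ≈ 1.3422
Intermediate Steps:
c(m) = m*(-4 - m)
U(Y, y) = -3 - y - (9 + y² - 6*Y)*(13 + y² - 6*Y) (U(Y, y) = -3 + (-((-6*Y + y*y) + 9)*(4 + ((-6*Y + y*y) + 9)) - y) = -3 + (-((-6*Y + y²) + 9)*(4 + ((-6*Y + y²) + 9)) - y) = -3 + (-((y² - 6*Y) + 9)*(4 + ((y² - 6*Y) + 9)) - y) = -3 + (-(9 + y² - 6*Y)*(4 + (9 + y² - 6*Y)) - y) = -3 + (-(9 + y² - 6*Y)*(13 + y² - 6*Y) - y) = -3 + (-y - (9 + y² - 6*Y)*(13 + y² - 6*Y)) = -3 - y - (9 + y² - 6*Y)*(13 + y² - 6*Y))
7461/30766 - 29900/U(167, -34) = 7461/30766 - 29900/(-3 - 1*(-34) - (9 + (-34)² - 6*167)*(13 + (-34)² - 6*167)) = 7461*(1/30766) - 29900/(-3 + 34 - (9 + 1156 - 1002)*(13 + 1156 - 1002)) = 7461/30766 - 29900/(-3 + 34 - 1*163*167) = 7461/30766 - 29900/(-3 + 34 - 27221) = 7461/30766 - 29900/(-27190) = 7461/30766 - 29900*(-1/27190) = 7461/30766 + 2990/2719 = 112276799/83652754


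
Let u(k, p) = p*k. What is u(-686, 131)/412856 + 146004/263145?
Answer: 6105139809/18106832020 ≈ 0.33717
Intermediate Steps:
u(k, p) = k*p
u(-686, 131)/412856 + 146004/263145 = -686*131/412856 + 146004/263145 = -89866*1/412856 + 146004*(1/263145) = -44933/206428 + 48668/87715 = 6105139809/18106832020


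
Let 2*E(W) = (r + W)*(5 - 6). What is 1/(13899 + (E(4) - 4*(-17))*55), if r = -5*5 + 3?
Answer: 1/18134 ≈ 5.5145e-5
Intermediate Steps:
r = -22 (r = -25 + 3 = -22)
E(W) = 11 - W/2 (E(W) = ((-22 + W)*(5 - 6))/2 = ((-22 + W)*(-1))/2 = (22 - W)/2 = 11 - W/2)
1/(13899 + (E(4) - 4*(-17))*55) = 1/(13899 + ((11 - ½*4) - 4*(-17))*55) = 1/(13899 + ((11 - 2) + 68)*55) = 1/(13899 + (9 + 68)*55) = 1/(13899 + 77*55) = 1/(13899 + 4235) = 1/18134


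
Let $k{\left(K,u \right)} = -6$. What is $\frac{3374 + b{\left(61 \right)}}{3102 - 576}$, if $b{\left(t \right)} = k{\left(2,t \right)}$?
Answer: $\frac{4}{3} \approx 1.3333$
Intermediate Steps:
$b{\left(t \right)} = -6$
$\frac{3374 + b{\left(61 \right)}}{3102 - 576} = \frac{3374 - 6}{3102 - 576} = \frac{3368}{2526} = 3368 \cdot \frac{1}{2526} = \frac{4}{3}$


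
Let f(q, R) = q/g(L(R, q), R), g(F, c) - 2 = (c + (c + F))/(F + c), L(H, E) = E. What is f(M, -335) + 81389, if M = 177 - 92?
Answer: 17665663/217 ≈ 81409.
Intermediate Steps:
M = 85
g(F, c) = 2 + (F + 2*c)/(F + c) (g(F, c) = 2 + (c + (c + F))/(F + c) = 2 + (c + (F + c))/(F + c) = 2 + (F + 2*c)/(F + c))
f(q, R) = q*(R + q)/(3*q + 4*R) (f(q, R) = q/(((3*q + 4*R)/(q + R))) = q/(((3*q + 4*R)/(R + q))) = q*((R + q)/(3*q + 4*R)) = q*(R + q)/(3*q + 4*R))
f(M, -335) + 81389 = 85*(-335 + 85)/(3*85 + 4*(-335)) + 81389 = 85*(-250)/(255 - 1340) + 81389 = 85*(-250)/(-1085) + 81389 = 85*(-1/1085)*(-250) + 81389 = 4250/217 + 81389 = 17665663/217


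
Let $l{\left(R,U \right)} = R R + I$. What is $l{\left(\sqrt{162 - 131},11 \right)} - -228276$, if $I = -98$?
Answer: $228209$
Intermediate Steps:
$l{\left(R,U \right)} = -98 + R^{2}$ ($l{\left(R,U \right)} = R R - 98 = R^{2} - 98 = -98 + R^{2}$)
$l{\left(\sqrt{162 - 131},11 \right)} - -228276 = \left(-98 + \left(\sqrt{162 - 131}\right)^{2}\right) - -228276 = \left(-98 + \left(\sqrt{31}\right)^{2}\right) + 228276 = \left(-98 + 31\right) + 228276 = -67 + 228276 = 228209$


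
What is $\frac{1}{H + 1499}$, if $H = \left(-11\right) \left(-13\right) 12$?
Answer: $\frac{1}{3215} \approx 0.00031104$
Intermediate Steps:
$H = 1716$ ($H = 143 \cdot 12 = 1716$)
$\frac{1}{H + 1499} = \frac{1}{1716 + 1499} = \frac{1}{3215}$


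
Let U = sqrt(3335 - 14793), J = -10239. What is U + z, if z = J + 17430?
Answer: 7191 + I*sqrt(11458) ≈ 7191.0 + 107.04*I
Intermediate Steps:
U = I*sqrt(11458) (U = sqrt(-11458) = I*sqrt(11458) ≈ 107.04*I)
z = 7191 (z = -10239 + 17430 = 7191)
U + z = I*sqrt(11458) + 7191 = 7191 + I*sqrt(11458)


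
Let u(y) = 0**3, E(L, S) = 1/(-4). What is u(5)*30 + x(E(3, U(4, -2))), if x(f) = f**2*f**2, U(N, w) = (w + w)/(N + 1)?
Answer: 1/256 ≈ 0.0039063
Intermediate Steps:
U(N, w) = 2*w/(1 + N) (U(N, w) = (2*w)/(1 + N) = 2*w/(1 + N))
E(L, S) = -1/4
x(f) = f**4
u(y) = 0
u(5)*30 + x(E(3, U(4, -2))) = 0*30 + (-1/4)**4 = 0 + 1/256 = 1/256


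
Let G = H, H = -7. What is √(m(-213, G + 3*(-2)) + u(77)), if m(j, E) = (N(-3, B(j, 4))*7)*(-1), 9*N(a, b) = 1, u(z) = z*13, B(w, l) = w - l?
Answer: √9002/3 ≈ 31.626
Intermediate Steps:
G = -7
u(z) = 13*z
N(a, b) = ⅑ (N(a, b) = (⅑)*1 = ⅑)
m(j, E) = -7/9 (m(j, E) = ((⅑)*7)*(-1) = (7/9)*(-1) = -7/9)
√(m(-213, G + 3*(-2)) + u(77)) = √(-7/9 + 13*77) = √(-7/9 + 1001) = √(9002/9) = √9002/3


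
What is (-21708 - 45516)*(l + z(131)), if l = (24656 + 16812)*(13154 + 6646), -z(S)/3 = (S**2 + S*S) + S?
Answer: -55188419468184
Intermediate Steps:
z(S) = -6*S**2 - 3*S (z(S) = -3*((S**2 + S*S) + S) = -3*((S**2 + S**2) + S) = -3*(2*S**2 + S) = -3*(S + 2*S**2) = -6*S**2 - 3*S)
l = 821066400 (l = 41468*19800 = 821066400)
(-21708 - 45516)*(l + z(131)) = (-21708 - 45516)*(821066400 - 3*131*(1 + 2*131)) = -67224*(821066400 - 3*131*(1 + 262)) = -67224*(821066400 - 3*131*263) = -67224*(821066400 - 103359) = -67224*820963041 = -55188419468184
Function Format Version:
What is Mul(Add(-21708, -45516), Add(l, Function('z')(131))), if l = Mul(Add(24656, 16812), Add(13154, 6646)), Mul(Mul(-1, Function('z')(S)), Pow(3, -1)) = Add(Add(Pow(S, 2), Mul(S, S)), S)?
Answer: -55188419468184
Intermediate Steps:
Function('z')(S) = Add(Mul(-6, Pow(S, 2)), Mul(-3, S)) (Function('z')(S) = Mul(-3, Add(Add(Pow(S, 2), Mul(S, S)), S)) = Mul(-3, Add(Add(Pow(S, 2), Pow(S, 2)), S)) = Mul(-3, Add(Mul(2, Pow(S, 2)), S)) = Mul(-3, Add(S, Mul(2, Pow(S, 2)))) = Add(Mul(-6, Pow(S, 2)), Mul(-3, S)))
l = 821066400 (l = Mul(41468, 19800) = 821066400)
Mul(Add(-21708, -45516), Add(l, Function('z')(131))) = Mul(Add(-21708, -45516), Add(821066400, Mul(-3, 131, Add(1, Mul(2, 131))))) = Mul(-67224, Add(821066400, Mul(-3, 131, Add(1, 262)))) = Mul(-67224, Add(821066400, Mul(-3, 131, 263))) = Mul(-67224, Add(821066400, -103359)) = Mul(-67224, 820963041) = -55188419468184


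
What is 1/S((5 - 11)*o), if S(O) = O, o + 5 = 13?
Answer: -1/48 ≈ -0.020833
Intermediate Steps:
o = 8 (o = -5 + 13 = 8)
1/S((5 - 11)*o) = 1/((5 - 11)*8) = 1/(-6*8) = 1/(-48) = -1/48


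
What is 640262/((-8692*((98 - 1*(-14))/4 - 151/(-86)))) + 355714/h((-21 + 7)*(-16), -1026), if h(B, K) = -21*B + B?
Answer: -1019845682819/12455983680 ≈ -81.876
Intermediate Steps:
h(B, K) = -20*B
640262/((-8692*((98 - 1*(-14))/4 - 151/(-86)))) + 355714/h((-21 + 7)*(-16), -1026) = 640262/((-8692*((98 - 1*(-14))/4 - 151/(-86)))) + 355714/((-20*(-21 + 7)*(-16))) = 640262/((-8692*((98 + 14)*(¼) - 151*(-1/86)))) + 355714/((-(-280)*(-16))) = 640262/((-8692*(112*(¼) + 151/86))) + 355714/((-20*224)) = 640262/((-8692*(28 + 151/86))) + 355714/(-4480) = 640262/((-8692*2559/86)) + 355714*(-1/4480) = 640262/(-11121414/43) - 177857/2240 = 640262*(-43/11121414) - 177857/2240 = -13765633/5560707 - 177857/2240 = -1019845682819/12455983680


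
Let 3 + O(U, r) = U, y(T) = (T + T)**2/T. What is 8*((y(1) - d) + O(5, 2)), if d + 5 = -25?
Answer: 288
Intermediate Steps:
d = -30 (d = -5 - 25 = -30)
y(T) = 4*T (y(T) = (2*T)**2/T = (4*T**2)/T = 4*T)
O(U, r) = -3 + U
8*((y(1) - d) + O(5, 2)) = 8*((4*1 - 1*(-30)) + (-3 + 5)) = 8*((4 + 30) + 2) = 8*(34 + 2) = 8*36 = 288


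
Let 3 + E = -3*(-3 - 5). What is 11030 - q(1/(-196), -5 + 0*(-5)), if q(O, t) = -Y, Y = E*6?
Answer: 11156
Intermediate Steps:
E = 21 (E = -3 - 3*(-3 - 5) = -3 - 3*(-8) = -3 + 24 = 21)
Y = 126 (Y = 21*6 = 126)
q(O, t) = -126 (q(O, t) = -1*126 = -126)
11030 - q(1/(-196), -5 + 0*(-5)) = 11030 - 1*(-126) = 11030 + 126 = 11156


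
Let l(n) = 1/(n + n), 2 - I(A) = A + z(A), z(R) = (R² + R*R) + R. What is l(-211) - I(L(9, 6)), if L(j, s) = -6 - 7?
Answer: 130819/422 ≈ 310.00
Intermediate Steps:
z(R) = R + 2*R² (z(R) = (R² + R²) + R = 2*R² + R = R + 2*R²)
L(j, s) = -13
I(A) = 2 - A - A*(1 + 2*A) (I(A) = 2 - (A + A*(1 + 2*A)) = 2 + (-A - A*(1 + 2*A)) = 2 - A - A*(1 + 2*A))
l(n) = 1/(2*n)
l(-211) - I(L(9, 6)) = (½)/(-211) - (2 - 2*(-13) - 2*(-13)²) = (½)*(-1/211) - (2 + 26 - 2*169) = -1/422 - (2 + 26 - 338) = -1/422 - 1*(-310) = -1/422 + 310 = 130819/422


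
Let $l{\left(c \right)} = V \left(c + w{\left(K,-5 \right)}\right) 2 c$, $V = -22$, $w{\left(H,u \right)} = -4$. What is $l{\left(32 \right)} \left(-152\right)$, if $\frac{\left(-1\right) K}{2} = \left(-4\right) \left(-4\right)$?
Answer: $5992448$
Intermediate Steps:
$K = -32$ ($K = - 2 \left(\left(-4\right) \left(-4\right)\right) = \left(-2\right) 16 = -32$)
$l{\left(c \right)} = - 22 c \left(-8 + 2 c\right)$ ($l{\left(c \right)} = - 22 \left(c - 4\right) 2 c = - 22 \left(-4 + c\right) 2 c = - 22 \left(-8 + 2 c\right) c = - 22 c \left(-8 + 2 c\right)$)
$l{\left(32 \right)} \left(-152\right) = 44 \cdot 32 \left(4 - 32\right) \left(-152\right) = 44 \cdot 32 \left(-28\right) \left(-152\right) = \left(-39424\right) \left(-152\right) = 5992448$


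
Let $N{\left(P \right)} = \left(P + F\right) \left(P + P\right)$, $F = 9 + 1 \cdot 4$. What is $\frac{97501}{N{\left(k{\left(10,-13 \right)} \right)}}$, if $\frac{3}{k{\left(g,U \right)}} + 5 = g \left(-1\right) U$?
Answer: $\frac{1523453125}{9768} \approx 1.5596 \cdot 10^{5}$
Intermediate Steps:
$F = 13$ ($F = 9 + 4 = 13$)
$k{\left(g,U \right)} = \frac{3}{-5 - U g}$ ($k{\left(g,U \right)} = \frac{3}{-5 + g \left(-1\right) U} = \frac{3}{-5 + - g U} = \frac{3}{-5 - U g}$)
$N{\left(P \right)} = 2 P \left(13 + P\right)$ ($N{\left(P \right)} = \left(P + 13\right) \left(P + P\right) = \left(13 + P\right) 2 P = 2 P \left(13 + P\right)$)
$\frac{97501}{N{\left(k{\left(10,-13 \right)} \right)}} = \frac{97501}{2 \left(- \frac{3}{5 - 130}\right) \left(13 - \frac{3}{5 - 130}\right)} = \frac{97501}{2 \left(- \frac{3}{-125}\right) \left(13 - \frac{3}{-125}\right)} = \frac{97501}{2 \left(\left(-3\right) \left(- \frac{1}{125}\right)\right) \left(13 - - \frac{3}{125}\right)} = \frac{97501}{2 \cdot \frac{3}{125} \left(13 + \frac{3}{125}\right)} = \frac{97501}{2 \cdot \frac{3}{125} \cdot \frac{1628}{125}} = \frac{97501}{\frac{9768}{15625}} = 97501 \cdot \frac{15625}{9768} = \frac{1523453125}{9768}$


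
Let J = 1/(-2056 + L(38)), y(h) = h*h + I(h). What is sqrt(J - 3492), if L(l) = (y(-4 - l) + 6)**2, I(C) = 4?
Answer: I*sqrt(8634974647962945)/1572510 ≈ 59.093*I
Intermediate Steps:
y(h) = 4 + h**2 (y(h) = h*h + 4 = h**2 + 4 = 4 + h**2)
L(l) = (10 + (-4 - l)**2)**2 (L(l) = ((4 + (-4 - l)**2) + 6)**2 = (10 + (-4 - l)**2)**2)
J = 1/3145020 (J = 1/(-2056 + (10 + (4 + 38)**2)**2) = 1/(-2056 + (10 + 42**2)**2) = 1/(-2056 + (10 + 1764)**2) = 1/(-2056 + 1774**2) = 1/(-2056 + 3147076) = 1/3145020 ≈ 3.1796e-7)
sqrt(J - 3492) = sqrt(1/3145020 - 3492) = sqrt(-10982409839/3145020) = I*sqrt(8634974647962945)/1572510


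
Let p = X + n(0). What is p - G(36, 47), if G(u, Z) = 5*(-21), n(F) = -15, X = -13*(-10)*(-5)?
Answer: -560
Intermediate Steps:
X = -650 (X = 130*(-5) = -650)
G(u, Z) = -105
p = -665 (p = -650 - 15 = -665)
p - G(36, 47) = -665 - 1*(-105) = -665 + 105 = -560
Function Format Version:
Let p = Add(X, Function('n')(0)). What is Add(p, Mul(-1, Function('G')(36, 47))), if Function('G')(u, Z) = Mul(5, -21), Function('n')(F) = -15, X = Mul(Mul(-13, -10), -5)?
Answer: -560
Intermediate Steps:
X = -650 (X = Mul(130, -5) = -650)
Function('G')(u, Z) = -105
p = -665 (p = Add(-650, -15) = -665)
Add(p, Mul(-1, Function('G')(36, 47))) = Add(-665, Mul(-1, -105)) = Add(-665, 105) = -560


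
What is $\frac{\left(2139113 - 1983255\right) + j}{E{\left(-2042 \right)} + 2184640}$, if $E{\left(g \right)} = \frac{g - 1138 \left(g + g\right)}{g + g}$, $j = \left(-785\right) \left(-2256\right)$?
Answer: $\frac{3853636}{4367005} \approx 0.88244$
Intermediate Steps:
$j = 1770960$
$E{\left(g \right)} = - \frac{2275}{2}$ ($E{\left(g \right)} = \frac{g - 1138 \cdot 2 g}{2 g} = \left(g - 2276 g\right) \frac{1}{2 g} = - 2275 g \frac{1}{2 g} = - \frac{2275}{2}$)
$\frac{\left(2139113 - 1983255\right) + j}{E{\left(-2042 \right)} + 2184640} = \frac{\left(2139113 - 1983255\right) + 1770960}{- \frac{2275}{2} + 2184640} = \frac{155858 + 1770960}{\frac{4367005}{2}} = 1926818 \cdot \frac{2}{4367005} = \frac{3853636}{4367005}$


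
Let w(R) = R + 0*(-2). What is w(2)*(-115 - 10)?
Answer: -250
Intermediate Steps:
w(R) = R (w(R) = R + 0 = R)
w(2)*(-115 - 10) = 2*(-115 - 10) = 2*(-125) = -250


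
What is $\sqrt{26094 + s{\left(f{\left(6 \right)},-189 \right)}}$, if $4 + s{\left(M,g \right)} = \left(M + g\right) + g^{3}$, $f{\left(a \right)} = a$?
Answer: $i \sqrt{6725362} \approx 2593.3 i$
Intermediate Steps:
$s{\left(M,g \right)} = -4 + M + g + g^{3}$ ($s{\left(M,g \right)} = -4 + \left(\left(M + g\right) + g^{3}\right) = -4 + \left(M + g + g^{3}\right) = -4 + M + g + g^{3}$)
$\sqrt{26094 + s{\left(f{\left(6 \right)},-189 \right)}} = \sqrt{26094 + \left(-4 + 6 - 189 + \left(-189\right)^{3}\right)} = \sqrt{26094 - 6751456} = \sqrt{-6725362} = i \sqrt{6725362}$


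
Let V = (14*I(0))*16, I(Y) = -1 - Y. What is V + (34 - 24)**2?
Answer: -124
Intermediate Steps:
V = -224 (V = (14*(-1 - 1*0))*16 = (14*(-1 + 0))*16 = (14*(-1))*16 = -14*16 = -224)
V + (34 - 24)**2 = -224 + (34 - 24)**2 = -224 + 10**2 = -224 + 100 = -124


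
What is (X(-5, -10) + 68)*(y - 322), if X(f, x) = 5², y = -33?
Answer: -33015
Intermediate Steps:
X(f, x) = 25
(X(-5, -10) + 68)*(y - 322) = (25 + 68)*(-33 - 322) = 93*(-355) = -33015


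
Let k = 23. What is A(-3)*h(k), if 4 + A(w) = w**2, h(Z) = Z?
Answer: 115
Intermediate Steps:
A(w) = -4 + w**2
A(-3)*h(k) = (-4 + (-3)**2)*23 = (-4 + 9)*23 = 5*23 = 115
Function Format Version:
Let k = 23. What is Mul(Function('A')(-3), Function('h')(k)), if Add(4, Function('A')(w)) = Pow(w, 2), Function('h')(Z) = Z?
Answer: 115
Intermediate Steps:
Function('A')(w) = Add(-4, Pow(w, 2))
Mul(Function('A')(-3), Function('h')(k)) = Mul(Add(-4, Pow(-3, 2)), 23) = Mul(Add(-4, 9), 23) = Mul(5, 23) = 115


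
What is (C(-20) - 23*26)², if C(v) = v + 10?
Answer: 369664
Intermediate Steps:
C(v) = 10 + v
(C(-20) - 23*26)² = ((10 - 20) - 23*26)² = (-10 - 598)² = (-608)² = 369664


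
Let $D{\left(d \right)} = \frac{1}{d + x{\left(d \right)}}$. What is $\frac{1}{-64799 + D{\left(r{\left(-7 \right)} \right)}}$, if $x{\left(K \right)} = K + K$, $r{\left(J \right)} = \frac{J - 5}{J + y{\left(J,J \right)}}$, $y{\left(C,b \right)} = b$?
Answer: $- \frac{18}{1166375} \approx -1.5432 \cdot 10^{-5}$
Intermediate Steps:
$r{\left(J \right)} = \frac{-5 + J}{2 J}$ ($r{\left(J \right)} = \frac{J - 5}{J + J} = \frac{-5 + J}{2 J}$)
$x{\left(K \right)} = 2 K$
$D{\left(d \right)} = \frac{1}{3 d}$ ($D{\left(d \right)} = \frac{1}{d + 2 d} = \frac{1}{3 d}$)
$\frac{1}{-64799 + D{\left(r{\left(-7 \right)} \right)}} = \frac{1}{-64799 + \frac{1}{3 \frac{-5 - 7}{2 \left(-7\right)}}} = \frac{1}{-64799 + \frac{1}{3 \cdot \frac{1}{2} \left(- \frac{1}{7}\right) \left(-12\right)}} = \frac{1}{-64799 + \frac{1}{3 \cdot \frac{6}{7}}} = \frac{1}{-64799 + \frac{1}{3} \cdot \frac{7}{6}} = \frac{1}{-64799 + \frac{7}{18}} = \frac{1}{- \frac{1166375}{18}} = - \frac{18}{1166375}$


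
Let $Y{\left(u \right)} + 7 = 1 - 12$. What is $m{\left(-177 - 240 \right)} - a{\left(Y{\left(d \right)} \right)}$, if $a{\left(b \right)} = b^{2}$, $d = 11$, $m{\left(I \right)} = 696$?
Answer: $372$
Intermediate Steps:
$Y{\left(u \right)} = -18$ ($Y{\left(u \right)} = -7 + \left(1 - 12\right) = -7 - 11 = -18$)
$m{\left(-177 - 240 \right)} - a{\left(Y{\left(d \right)} \right)} = 696 - \left(-18\right)^{2} = 696 - 324 = 372$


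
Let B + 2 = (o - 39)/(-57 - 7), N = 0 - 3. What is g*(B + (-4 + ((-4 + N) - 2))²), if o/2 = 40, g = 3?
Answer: 31941/64 ≈ 499.08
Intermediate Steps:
o = 80 (o = 2*40 = 80)
N = -3
B = -169/64 (B = -2 + (80 - 39)/(-57 - 7) = -2 + 41/(-64) = -2 + 41*(-1/64) = -2 - 41/64 = -169/64 ≈ -2.6406)
g*(B + (-4 + ((-4 + N) - 2))²) = 3*(-169/64 + (-4 + ((-4 - 3) - 2))²) = 3*(-169/64 + (-4 + (-7 - 2))²) = 3*(-169/64 + (-4 - 9)²) = 3*(-169/64 + (-13)²) = 3*(-169/64 + 169) = 3*(10647/64) = 31941/64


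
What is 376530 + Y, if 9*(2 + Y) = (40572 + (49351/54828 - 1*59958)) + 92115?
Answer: 189786129619/493452 ≈ 3.8461e+5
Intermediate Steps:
Y = 3986648059/493452 (Y = -2 + ((40572 + (49351/54828 - 1*59958)) + 92115)/9 = -2 + ((40572 + (49351*(1/54828) - 59958)) + 92115)/9 = -2 + ((40572 + (49351/54828 - 59958)) + 92115)/9 = -2 + ((40572 - 3287327873/54828) + 92115)/9 = -2 + (-1062846257/54828 + 92115)/9 = -2 + (1/9)*(3987634963/54828) = -2 + 3987634963/493452 = 3986648059/493452 ≈ 8079.1)
376530 + Y = 376530 + 3986648059/493452 = 189786129619/493452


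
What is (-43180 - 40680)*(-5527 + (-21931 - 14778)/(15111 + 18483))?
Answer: 7786851621710/16797 ≈ 4.6359e+8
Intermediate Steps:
(-43180 - 40680)*(-5527 + (-21931 - 14778)/(15111 + 18483)) = -83860*(-5527 - 36709/33594) = -83860*(-185710747/33594) = 7786851621710/16797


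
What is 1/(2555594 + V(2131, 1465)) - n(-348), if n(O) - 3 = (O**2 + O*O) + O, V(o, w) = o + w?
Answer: -618973370969/2559190 ≈ -2.4186e+5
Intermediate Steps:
n(O) = 3 + O + 2*O**2 (n(O) = 3 + ((O**2 + O*O) + O) = 3 + ((O**2 + O**2) + O) = 3 + (2*O**2 + O) = 3 + (O + 2*O**2) = 3 + O + 2*O**2)
1/(2555594 + V(2131, 1465)) - n(-348) = 1/(2555594 + (2131 + 1465)) - (3 - 348 + 2*(-348)**2) = 1/(2555594 + 3596) - (3 - 348 + 2*121104) = 1/2559190 - (3 - 348 + 242208) = 1/2559190 - 1*241863 = 1/2559190 - 241863 = -618973370969/2559190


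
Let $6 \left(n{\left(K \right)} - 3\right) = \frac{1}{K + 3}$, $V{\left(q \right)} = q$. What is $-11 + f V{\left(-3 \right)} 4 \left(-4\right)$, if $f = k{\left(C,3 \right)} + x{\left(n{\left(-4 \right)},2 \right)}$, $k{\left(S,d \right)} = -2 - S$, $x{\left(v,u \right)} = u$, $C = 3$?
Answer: $-155$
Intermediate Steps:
$n{\left(K \right)} = 3 + \frac{1}{6 \left(3 + K\right)}$ ($n{\left(K \right)} = 3 + \frac{1}{6 \left(K + 3\right)} = 3 + \frac{1}{6 \left(3 + K\right)}$)
$f = -3$ ($f = \left(-2 - 3\right) + 2 = -5 + 2 = -3$)
$-11 + f V{\left(-3 \right)} 4 \left(-4\right) = -11 - 3 \left(-3\right) 4 \left(-4\right) = -11 - 3 \left(\left(-12\right) \left(-4\right)\right) = -11 - 144 = -155$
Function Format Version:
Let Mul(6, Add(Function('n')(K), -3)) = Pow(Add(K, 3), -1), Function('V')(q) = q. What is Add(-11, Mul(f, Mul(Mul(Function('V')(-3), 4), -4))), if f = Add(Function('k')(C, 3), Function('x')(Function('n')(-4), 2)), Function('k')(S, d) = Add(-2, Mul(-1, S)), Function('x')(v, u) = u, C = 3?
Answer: -155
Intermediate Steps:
Function('n')(K) = Add(3, Mul(Rational(1, 6), Pow(Add(3, K), -1))) (Function('n')(K) = Add(3, Mul(Rational(1, 6), Pow(Add(K, 3), -1))) = Add(3, Mul(Rational(1, 6), Pow(Add(3, K), -1))))
f = -3 (f = Add(Add(-2, Mul(-1, 3)), 2) = Add(Add(-2, -3), 2) = Add(-5, 2) = -3)
Add(-11, Mul(f, Mul(Mul(Function('V')(-3), 4), -4))) = Add(-11, Mul(-3, Mul(Mul(-3, 4), -4))) = Add(-11, Mul(-3, Mul(-12, -4))) = Add(-11, Mul(-3, 48)) = Add(-11, -144) = -155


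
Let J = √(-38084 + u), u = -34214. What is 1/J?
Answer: -I*√72298/72298 ≈ -0.0037191*I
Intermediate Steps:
J = I*√72298 (J = √(-38084 - 34214) = √(-72298) = I*√72298 ≈ 268.88*I)
1/J = 1/(I*√72298) = -I*√72298/72298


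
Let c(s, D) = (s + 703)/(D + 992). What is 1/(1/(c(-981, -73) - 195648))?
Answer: -179800790/919 ≈ -1.9565e+5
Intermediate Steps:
c(s, D) = (703 + s)/(992 + D)
1/(1/(c(-981, -73) - 195648)) = 1/(1/((703 - 981)/(992 - 73) - 195648)) = 1/(1/(-278/919 - 195648)) = 1/(1/(-179800790/919)) = 1/(-919/179800790) = -179800790/919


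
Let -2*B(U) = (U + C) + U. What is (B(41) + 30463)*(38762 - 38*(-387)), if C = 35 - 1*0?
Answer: 1625667806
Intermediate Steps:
C = 35 (C = 35 + 0 = 35)
B(U) = -35/2 - U (B(U) = -((U + 35) + U)/2 = -((35 + U) + U)/2 = -(35 + 2*U)/2 = -35/2 - U)
(B(41) + 30463)*(38762 - 38*(-387)) = ((-35/2 - 1*41) + 30463)*(38762 - 38*(-387)) = ((-35/2 - 41) + 30463)*(38762 + 14706) = (-117/2 + 30463)*53468 = (60809/2)*53468 = 1625667806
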